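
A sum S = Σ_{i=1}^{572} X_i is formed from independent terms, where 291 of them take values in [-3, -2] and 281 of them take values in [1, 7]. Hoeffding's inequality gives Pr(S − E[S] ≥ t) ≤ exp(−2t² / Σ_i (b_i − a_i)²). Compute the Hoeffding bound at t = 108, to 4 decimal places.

0.1063

Σ(b_i − a_i)² = 291·1² + 281·6² = 10407.
Exponent = 2·108² / 10407 = 2.24157.
Bound = exp(−2.24157) = 0.10629.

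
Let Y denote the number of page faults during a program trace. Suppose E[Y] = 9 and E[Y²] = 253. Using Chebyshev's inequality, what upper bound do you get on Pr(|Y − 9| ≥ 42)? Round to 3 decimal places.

0.098

Var(Y) = E[Y²] − (E[Y])² = 253 − 81 = 172.
Chebyshev's inequality: Pr(|Y − μ| ≥ t) ≤ Var(Y)/t² = 172/1764 = 0.0975.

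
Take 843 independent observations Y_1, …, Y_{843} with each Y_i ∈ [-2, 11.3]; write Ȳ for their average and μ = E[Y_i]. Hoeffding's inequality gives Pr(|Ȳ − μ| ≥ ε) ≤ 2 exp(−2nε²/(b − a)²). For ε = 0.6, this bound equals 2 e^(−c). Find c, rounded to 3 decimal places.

3.431

c = 2nε²/(b − a)² = 2·843·0.6² / 13.3² = 3.4313.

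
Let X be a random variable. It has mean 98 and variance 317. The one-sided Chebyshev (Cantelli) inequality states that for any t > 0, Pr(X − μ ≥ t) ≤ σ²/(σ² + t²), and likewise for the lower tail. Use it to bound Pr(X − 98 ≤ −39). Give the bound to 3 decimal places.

Here σ² = 317 and t = 39, so σ² + t² = 1838.
Cantelli's bound: 317/1838 = 0.1725.

0.172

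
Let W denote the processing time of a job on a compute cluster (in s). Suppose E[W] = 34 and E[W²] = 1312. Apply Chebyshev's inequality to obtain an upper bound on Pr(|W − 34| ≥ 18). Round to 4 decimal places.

Var(W) = E[W²] − (E[W])² = 1312 − 1156 = 156.
Chebyshev's inequality: Pr(|W − μ| ≥ t) ≤ Var(W)/t² = 156/324 = 0.4815.

0.4815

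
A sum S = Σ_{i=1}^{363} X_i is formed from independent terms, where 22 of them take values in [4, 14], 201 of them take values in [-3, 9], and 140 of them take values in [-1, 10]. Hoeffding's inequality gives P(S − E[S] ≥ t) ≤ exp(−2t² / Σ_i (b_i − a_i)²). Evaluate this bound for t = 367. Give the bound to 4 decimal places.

Σ(b_i − a_i)² = 22·10² + 201·12² + 140·11² = 48084.
Exponent = 2·367² / 48084 = 5.60224.
Bound = exp(−5.60224) = 0.00369.

0.0037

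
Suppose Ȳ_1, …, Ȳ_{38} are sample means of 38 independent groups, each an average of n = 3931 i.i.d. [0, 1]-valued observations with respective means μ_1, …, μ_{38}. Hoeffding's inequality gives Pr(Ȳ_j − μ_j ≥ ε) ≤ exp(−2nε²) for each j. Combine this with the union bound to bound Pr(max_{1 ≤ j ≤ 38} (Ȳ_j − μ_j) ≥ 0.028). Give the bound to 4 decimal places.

0.0800

Per-experiment Hoeffding bound: exp(−2·3931·0.028²) = exp(−6.16381) = 0.0021042.
Union bound over 38 events: 38·0.0021042 = 0.07996.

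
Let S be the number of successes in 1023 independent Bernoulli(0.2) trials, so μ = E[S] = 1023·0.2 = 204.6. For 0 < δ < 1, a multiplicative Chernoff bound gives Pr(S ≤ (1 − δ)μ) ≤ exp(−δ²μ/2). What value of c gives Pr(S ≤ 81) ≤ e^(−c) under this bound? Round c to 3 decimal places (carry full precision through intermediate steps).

37.334

Write 81 = (1 − δ)μ, so δ = 1 − 81/204.6 = 0.6041056…
Then the exponent is δ²μ/2 = (μ − 81)²/(2μ) = 37.333724.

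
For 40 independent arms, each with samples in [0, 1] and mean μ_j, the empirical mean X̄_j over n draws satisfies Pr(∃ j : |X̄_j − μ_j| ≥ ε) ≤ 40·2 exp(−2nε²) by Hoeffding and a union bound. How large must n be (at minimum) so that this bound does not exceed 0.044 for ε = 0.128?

230

Need 2·40·exp(−2nε²) ≤ 0.044, i.e. exp(−2nε²) ≤ 0.044/80.
So 2nε² ≥ ln(80/0.044) = 7.505592.
Hence n ≥ 7.505592/(2·0.128²) = 229.052.
The smallest integer n is 230.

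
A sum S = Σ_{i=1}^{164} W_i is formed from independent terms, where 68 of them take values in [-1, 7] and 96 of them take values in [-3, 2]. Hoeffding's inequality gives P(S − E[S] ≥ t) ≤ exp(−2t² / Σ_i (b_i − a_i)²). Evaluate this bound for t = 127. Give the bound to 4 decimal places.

0.0084

Σ(b_i − a_i)² = 68·8² + 96·5² = 6752.
Exponent = 2·127² / 6752 = 4.77755.
Bound = exp(−4.77755) = 0.00842.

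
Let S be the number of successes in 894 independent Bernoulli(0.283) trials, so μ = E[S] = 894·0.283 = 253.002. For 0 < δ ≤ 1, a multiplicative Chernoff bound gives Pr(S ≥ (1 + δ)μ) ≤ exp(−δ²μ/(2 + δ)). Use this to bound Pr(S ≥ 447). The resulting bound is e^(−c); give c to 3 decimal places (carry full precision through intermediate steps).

Write 447 = (1 + δ)μ, so δ = 447/253.002 − 1 = 0.7667845…
Then the exponent is δ²μ/(2 + δ) = (447 − μ)² / (μ·(2 + δ)) = 53.764452.

53.764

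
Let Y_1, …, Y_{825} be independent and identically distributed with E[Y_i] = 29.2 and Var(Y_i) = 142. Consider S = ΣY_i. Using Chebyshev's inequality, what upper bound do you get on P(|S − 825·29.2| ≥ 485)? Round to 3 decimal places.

0.498

Var(S) = n·Var(Y_i) = 825·142 = 117150.
Chebyshev: P(|S − 825·29.2| ≥ 485) ≤ Var(S)/485² = 117150/235225 = 0.4980.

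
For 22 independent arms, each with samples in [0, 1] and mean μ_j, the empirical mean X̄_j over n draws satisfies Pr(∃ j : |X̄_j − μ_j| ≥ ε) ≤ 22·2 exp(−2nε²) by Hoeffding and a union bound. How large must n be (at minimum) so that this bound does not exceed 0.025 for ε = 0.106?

333

Need 2·22·exp(−2nε²) ≤ 0.025, i.e. exp(−2nε²) ≤ 0.025/44.
So 2nε² ≥ ln(44/0.025) = 7.473069.
Hence n ≥ 7.473069/(2·0.106²) = 332.550.
The smallest integer n is 333.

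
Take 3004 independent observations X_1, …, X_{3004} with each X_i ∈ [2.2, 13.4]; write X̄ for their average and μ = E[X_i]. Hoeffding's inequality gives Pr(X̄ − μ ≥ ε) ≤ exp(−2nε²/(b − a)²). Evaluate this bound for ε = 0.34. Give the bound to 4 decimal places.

Exponent: 2nε²/(b − a)² = 2·3004·0.34² / 11.2² = 5.53671.
Bound = exp(−5.53671) = 0.00394.

0.0039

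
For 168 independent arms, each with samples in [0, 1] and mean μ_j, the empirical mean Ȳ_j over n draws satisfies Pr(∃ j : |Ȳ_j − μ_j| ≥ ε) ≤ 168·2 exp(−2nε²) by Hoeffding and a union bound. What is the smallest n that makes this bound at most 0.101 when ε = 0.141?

Need 2·168·exp(−2nε²) ≤ 0.101, i.e. exp(−2nε²) ≤ 0.101/336.
So 2nε² ≥ ln(336/0.101) = 8.109746.
Hence n ≥ 8.109746/(2·0.141²) = 203.957.
The smallest integer n is 204.

204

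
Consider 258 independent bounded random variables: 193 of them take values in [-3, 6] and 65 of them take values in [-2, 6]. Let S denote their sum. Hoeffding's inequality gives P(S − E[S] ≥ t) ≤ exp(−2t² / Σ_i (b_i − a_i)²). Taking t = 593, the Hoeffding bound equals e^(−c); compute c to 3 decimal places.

Σ(b_i − a_i)² = 193·9² + 65·8² = 19793.
c = 2t² / 19793 = 2·593² / 19793 = 35.5327.

35.533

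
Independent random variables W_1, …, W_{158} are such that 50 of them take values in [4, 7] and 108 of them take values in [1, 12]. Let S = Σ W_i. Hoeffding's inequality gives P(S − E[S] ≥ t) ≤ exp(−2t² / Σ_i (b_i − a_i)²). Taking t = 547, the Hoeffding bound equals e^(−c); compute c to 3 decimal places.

44.268

Σ(b_i − a_i)² = 50·3² + 108·11² = 13518.
c = 2t² / 13518 = 2·547² / 13518 = 44.2682.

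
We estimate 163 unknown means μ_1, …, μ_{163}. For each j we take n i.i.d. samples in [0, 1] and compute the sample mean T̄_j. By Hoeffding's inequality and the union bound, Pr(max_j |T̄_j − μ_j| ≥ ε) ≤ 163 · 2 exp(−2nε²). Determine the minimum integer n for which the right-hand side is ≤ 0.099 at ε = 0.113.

318

Need 2·163·exp(−2nε²) ≤ 0.099, i.e. exp(−2nε²) ≤ 0.099/326.
So 2nε² ≥ ln(326/0.099) = 8.099533.
Hence n ≥ 8.099533/(2·0.113²) = 317.156.
The smallest integer n is 318.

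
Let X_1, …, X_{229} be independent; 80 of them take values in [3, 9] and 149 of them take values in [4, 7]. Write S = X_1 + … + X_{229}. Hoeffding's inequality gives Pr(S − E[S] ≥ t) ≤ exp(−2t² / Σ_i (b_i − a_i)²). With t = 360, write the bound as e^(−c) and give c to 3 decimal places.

Σ(b_i − a_i)² = 80·6² + 149·3² = 4221.
c = 2t² / 4221 = 2·360² / 4221 = 61.4072.

61.407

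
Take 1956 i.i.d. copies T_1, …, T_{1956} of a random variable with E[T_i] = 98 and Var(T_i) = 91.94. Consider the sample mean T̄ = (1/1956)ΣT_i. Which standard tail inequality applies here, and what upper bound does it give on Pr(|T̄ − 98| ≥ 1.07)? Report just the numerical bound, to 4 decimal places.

0.0411

With mean and variance of each term known, Chebyshev's inequality bounds the deviation of the sum (or sample mean).
Var(T̄) = Var(T_i)/n = 91.94/1956 = 0.047004.
Chebyshev: Pr(|T̄ − 98| ≥ 1.07) ≤ Var(T̄)/(1.07)² = 91.94/(1956·1.07²) = 0.0411.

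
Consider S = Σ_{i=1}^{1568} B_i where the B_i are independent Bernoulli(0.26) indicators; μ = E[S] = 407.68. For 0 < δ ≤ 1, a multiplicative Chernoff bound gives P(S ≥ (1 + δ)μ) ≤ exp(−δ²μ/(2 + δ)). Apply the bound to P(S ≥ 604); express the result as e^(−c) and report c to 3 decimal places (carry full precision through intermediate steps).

38.097

Write 604 = (1 + δ)μ, so δ = 604/407.68 − 1 = 0.4815542…
Then the exponent is δ²μ/(2 + δ) = (604 − μ)² / (μ·(2 + δ)) = 38.096574.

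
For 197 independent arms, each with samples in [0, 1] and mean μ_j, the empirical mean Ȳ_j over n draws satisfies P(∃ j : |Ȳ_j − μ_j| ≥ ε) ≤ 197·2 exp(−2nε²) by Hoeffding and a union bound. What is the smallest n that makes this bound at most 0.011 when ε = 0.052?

1940

Need 2·197·exp(−2nε²) ≤ 0.011, i.e. exp(−2nε²) ≤ 0.011/394.
So 2nε² ≥ ln(394/0.011) = 10.486211.
Hence n ≥ 10.486211/(2·0.052²) = 1939.018.
The smallest integer n is 1940.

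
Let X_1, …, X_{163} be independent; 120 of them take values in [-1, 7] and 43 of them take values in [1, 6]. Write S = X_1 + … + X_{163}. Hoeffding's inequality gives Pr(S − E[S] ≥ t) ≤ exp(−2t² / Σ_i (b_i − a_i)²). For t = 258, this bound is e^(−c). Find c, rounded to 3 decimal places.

Σ(b_i − a_i)² = 120·8² + 43·5² = 8755.
c = 2t² / 8755 = 2·258² / 8755 = 15.2059.

15.206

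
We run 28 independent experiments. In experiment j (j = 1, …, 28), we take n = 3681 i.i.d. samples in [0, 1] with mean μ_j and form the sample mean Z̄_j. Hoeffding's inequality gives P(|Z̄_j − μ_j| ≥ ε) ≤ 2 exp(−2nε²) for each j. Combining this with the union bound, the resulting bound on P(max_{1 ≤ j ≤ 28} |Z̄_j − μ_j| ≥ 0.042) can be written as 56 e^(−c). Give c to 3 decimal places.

12.987

Union bound over the 28 events: P(max_{1 ≤ j ≤ 28} |Z̄_j − μ_j| ≥ 0.042) ≤ 28·2·exp(−2nε²) = 56 exp(−2·3681·0.042²).
So c = 2·3681·0.042² = 12.9866.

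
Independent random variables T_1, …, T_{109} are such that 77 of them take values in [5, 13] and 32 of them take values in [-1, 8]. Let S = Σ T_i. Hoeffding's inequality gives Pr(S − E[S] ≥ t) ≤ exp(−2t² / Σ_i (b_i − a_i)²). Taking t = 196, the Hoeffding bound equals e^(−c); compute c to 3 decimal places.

Σ(b_i − a_i)² = 77·8² + 32·9² = 7520.
c = 2t² / 7520 = 2·196² / 7520 = 10.2170.

10.217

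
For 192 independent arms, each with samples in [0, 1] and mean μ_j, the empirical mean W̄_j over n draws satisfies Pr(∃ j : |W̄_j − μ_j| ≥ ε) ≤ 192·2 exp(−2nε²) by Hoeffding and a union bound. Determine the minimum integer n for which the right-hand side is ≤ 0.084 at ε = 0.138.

Need 2·192·exp(−2nε²) ≤ 0.084, i.e. exp(−2nε²) ≤ 0.084/384.
So 2nε² ≥ ln(384/0.084) = 8.427581.
Hence n ≥ 8.427581/(2·0.138²) = 221.266.
The smallest integer n is 222.

222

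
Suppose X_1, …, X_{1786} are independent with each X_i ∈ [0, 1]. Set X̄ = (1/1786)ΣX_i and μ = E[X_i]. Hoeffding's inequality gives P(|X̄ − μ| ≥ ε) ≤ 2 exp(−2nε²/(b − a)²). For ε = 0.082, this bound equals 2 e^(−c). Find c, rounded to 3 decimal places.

24.018

c = 2nε²/(b − a)² = 2·1786·0.082² / 1² = 24.0181.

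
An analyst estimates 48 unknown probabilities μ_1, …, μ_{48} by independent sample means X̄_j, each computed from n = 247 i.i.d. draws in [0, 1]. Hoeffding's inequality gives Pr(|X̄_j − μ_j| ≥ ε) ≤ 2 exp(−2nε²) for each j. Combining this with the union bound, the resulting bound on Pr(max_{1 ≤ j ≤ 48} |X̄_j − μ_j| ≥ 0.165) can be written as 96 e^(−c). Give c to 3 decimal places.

Union bound over the 48 events: Pr(max_{1 ≤ j ≤ 48} |X̄_j − μ_j| ≥ 0.165) ≤ 48·2·exp(−2nε²) = 96 exp(−2·247·0.165²).
So c = 2·247·0.165² = 13.4491.

13.449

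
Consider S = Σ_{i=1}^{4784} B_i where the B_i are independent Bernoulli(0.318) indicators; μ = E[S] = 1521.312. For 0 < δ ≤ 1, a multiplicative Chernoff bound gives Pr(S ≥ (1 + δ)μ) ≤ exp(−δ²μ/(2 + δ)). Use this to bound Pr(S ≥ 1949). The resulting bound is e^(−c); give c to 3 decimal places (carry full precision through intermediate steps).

Write 1949 = (1 + δ)μ, so δ = 1949/1521.312 − 1 = 0.281131…
Then the exponent is δ²μ/(2 + δ) = (1949 − μ)² / (μ·(2 + δ)) = 52.709101.

52.709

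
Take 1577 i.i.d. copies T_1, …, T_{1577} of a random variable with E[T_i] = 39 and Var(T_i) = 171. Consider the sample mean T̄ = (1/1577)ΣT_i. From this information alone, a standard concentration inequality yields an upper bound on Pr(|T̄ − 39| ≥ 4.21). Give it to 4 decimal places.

With mean and variance of each term known, Chebyshev's inequality bounds the deviation of the sum (or sample mean).
Var(T̄) = Var(T_i)/n = 171/1577 = 0.10843.
Chebyshev: Pr(|T̄ − 39| ≥ 4.21) ≤ Var(T̄)/(4.21)² = 171/(1577·4.21²) = 0.0061.

0.0061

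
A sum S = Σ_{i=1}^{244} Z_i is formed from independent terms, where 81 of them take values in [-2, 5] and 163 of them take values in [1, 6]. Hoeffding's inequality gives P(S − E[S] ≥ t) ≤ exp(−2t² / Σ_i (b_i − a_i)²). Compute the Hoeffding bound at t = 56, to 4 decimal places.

0.4585

Σ(b_i − a_i)² = 81·7² + 163·5² = 8044.
Exponent = 2·56² / 8044 = 0.77971.
Bound = exp(−0.77971) = 0.45854.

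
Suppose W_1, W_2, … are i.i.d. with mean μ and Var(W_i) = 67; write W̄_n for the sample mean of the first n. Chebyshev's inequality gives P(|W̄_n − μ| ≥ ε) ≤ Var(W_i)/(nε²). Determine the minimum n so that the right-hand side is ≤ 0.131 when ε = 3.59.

Require 67/(n·3.59²) ≤ 0.131, i.e. n ≥ 67/(0.131·3.59²) = 39.684.
The smallest integer n is 40.

40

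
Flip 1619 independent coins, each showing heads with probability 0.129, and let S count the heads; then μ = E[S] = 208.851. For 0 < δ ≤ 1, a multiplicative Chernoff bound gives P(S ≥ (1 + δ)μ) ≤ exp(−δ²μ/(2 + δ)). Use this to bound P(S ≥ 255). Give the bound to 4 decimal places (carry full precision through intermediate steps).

Write 255 = (1 + δ)μ, so δ = 255/208.851 − 1 = 0.2209661…
Then the exponent is δ²μ/(2 + δ) = (255 − μ)² / (μ·(2 + δ)) = 4.591410.
Bound = exp(−4.591410) = 0.01014.

0.0101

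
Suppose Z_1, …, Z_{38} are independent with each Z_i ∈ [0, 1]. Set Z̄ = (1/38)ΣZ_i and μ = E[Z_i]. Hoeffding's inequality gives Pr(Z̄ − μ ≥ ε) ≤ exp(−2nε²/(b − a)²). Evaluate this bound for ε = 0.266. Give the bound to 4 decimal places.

Exponent: 2nε²/(b − a)² = 2·38·0.266² / 1² = 5.37746.
Bound = exp(−5.37746) = 0.00462.

0.0046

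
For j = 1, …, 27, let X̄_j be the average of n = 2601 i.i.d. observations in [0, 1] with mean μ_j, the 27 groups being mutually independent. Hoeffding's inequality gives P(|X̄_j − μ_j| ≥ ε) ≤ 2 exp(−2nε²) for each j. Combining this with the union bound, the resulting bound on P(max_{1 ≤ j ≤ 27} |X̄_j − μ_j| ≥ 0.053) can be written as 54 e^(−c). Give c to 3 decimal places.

Union bound over the 27 events: P(max_{1 ≤ j ≤ 27} |X̄_j − μ_j| ≥ 0.053) ≤ 27·2·exp(−2nε²) = 54 exp(−2·2601·0.053²).
So c = 2·2601·0.053² = 14.6124.

14.612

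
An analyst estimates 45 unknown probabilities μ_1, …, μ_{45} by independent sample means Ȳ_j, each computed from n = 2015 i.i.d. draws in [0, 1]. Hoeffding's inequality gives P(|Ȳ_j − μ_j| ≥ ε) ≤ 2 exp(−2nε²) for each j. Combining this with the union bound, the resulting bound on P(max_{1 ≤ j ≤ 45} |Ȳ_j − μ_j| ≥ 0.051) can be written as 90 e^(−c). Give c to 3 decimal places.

Union bound over the 45 events: P(max_{1 ≤ j ≤ 45} |Ȳ_j − μ_j| ≥ 0.051) ≤ 45·2·exp(−2nε²) = 90 exp(−2·2015·0.051²).
So c = 2·2015·0.051² = 10.4820.

10.482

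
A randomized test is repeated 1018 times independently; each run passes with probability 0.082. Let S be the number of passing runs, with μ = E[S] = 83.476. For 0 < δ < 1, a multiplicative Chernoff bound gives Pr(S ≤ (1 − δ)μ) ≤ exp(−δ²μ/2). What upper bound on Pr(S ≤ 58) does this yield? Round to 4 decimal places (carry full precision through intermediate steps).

Write 58 = (1 − δ)μ, so δ = 1 − 58/83.476 = 0.3051895…
Then the exponent is δ²μ/2 = (μ − 58)²/(2μ) = 3.887504.
Bound = exp(−3.887504) = 0.02050.

0.0205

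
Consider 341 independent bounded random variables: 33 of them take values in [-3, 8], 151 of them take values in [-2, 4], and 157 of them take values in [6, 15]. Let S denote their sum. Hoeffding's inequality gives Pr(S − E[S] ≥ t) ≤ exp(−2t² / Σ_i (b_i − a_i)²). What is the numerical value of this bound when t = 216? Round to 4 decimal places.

Σ(b_i − a_i)² = 33·11² + 151·6² + 157·9² = 22146.
Exponent = 2·216² / 22146 = 4.21349.
Bound = exp(−4.21349) = 0.01479.

0.0148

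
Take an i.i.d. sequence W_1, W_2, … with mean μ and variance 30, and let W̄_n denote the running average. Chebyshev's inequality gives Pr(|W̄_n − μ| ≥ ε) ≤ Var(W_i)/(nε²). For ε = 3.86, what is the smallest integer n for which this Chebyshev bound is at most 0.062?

Require 30/(n·3.86²) ≤ 0.062, i.e. n ≥ 30/(0.062·3.86²) = 32.475.
The smallest integer n is 33.

33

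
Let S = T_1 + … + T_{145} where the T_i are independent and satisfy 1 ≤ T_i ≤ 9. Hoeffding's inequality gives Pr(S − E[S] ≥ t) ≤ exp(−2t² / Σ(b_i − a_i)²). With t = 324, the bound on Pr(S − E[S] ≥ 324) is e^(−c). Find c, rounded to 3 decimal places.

Σ(b_i − a_i)² = 145·(8)² = 9280.
c = 2t²/9280 = 2·324²/9280 = 22.6241.

22.624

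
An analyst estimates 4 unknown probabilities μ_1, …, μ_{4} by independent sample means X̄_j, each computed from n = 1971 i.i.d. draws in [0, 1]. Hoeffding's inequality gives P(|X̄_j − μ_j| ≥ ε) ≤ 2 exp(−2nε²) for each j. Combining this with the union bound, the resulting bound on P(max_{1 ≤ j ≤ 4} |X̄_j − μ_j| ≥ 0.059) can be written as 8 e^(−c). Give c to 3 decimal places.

13.722

Union bound over the 4 events: P(max_{1 ≤ j ≤ 4} |X̄_j − μ_j| ≥ 0.059) ≤ 4·2·exp(−2nε²) = 8 exp(−2·1971·0.059²).
So c = 2·1971·0.059² = 13.7221.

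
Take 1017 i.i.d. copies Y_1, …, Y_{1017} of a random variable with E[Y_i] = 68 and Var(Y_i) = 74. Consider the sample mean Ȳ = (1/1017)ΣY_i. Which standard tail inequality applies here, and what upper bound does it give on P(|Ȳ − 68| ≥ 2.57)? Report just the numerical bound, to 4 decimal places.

With mean and variance of each term known, Chebyshev's inequality bounds the deviation of the sum (or sample mean).
Var(Ȳ) = Var(Y_i)/n = 74/1017 = 0.072763.
Chebyshev: P(|Ȳ − 68| ≥ 2.57) ≤ Var(Ȳ)/(2.57)² = 74/(1017·2.57²) = 0.0110.

0.0110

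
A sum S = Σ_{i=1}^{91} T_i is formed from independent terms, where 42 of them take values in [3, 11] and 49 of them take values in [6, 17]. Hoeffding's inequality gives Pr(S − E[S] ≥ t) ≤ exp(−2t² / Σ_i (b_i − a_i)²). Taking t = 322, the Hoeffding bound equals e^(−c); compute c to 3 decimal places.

Σ(b_i − a_i)² = 42·8² + 49·11² = 8617.
c = 2t² / 8617 = 2·322² / 8617 = 24.0650.

24.065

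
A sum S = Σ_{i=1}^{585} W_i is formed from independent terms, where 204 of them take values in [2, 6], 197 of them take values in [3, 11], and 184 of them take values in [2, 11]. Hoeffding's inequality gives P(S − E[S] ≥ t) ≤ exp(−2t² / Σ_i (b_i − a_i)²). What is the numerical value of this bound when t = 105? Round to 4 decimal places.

Σ(b_i − a_i)² = 204·4² + 197·8² + 184·9² = 30776.
Exponent = 2·105² / 30776 = 0.71647.
Bound = exp(−0.71647) = 0.48847.

0.4885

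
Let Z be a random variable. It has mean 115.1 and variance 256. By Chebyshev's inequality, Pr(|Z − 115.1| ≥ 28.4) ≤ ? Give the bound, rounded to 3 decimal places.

0.317

Chebyshev: Pr(|Z − μ| ≥ t) ≤ Var(Z)/t².
Bound = 256 / 806.56 = 0.3174.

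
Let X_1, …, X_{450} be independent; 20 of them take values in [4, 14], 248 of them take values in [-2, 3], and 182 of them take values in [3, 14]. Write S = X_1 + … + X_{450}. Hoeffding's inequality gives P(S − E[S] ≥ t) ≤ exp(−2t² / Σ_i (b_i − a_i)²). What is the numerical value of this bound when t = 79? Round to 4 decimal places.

0.6617

Σ(b_i − a_i)² = 20·10² + 248·5² + 182·11² = 30222.
Exponent = 2·79² / 30222 = 0.41301.
Bound = exp(−0.41301) = 0.66166.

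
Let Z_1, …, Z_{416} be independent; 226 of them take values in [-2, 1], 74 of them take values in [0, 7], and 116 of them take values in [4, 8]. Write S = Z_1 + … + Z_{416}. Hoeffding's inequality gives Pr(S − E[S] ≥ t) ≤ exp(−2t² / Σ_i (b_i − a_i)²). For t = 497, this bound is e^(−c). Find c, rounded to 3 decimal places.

65.729

Σ(b_i − a_i)² = 226·3² + 74·7² + 116·4² = 7516.
c = 2t² / 7516 = 2·497² / 7516 = 65.7288.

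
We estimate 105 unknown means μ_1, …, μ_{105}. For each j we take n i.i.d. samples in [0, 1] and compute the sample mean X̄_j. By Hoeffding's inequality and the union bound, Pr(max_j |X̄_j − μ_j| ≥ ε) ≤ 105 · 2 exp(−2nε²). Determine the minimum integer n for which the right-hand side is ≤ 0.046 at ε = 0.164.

157

Need 2·105·exp(−2nε²) ≤ 0.046, i.e. exp(−2nε²) ≤ 0.046/210.
So 2nε² ≥ ln(210/0.046) = 8.426221.
Hence n ≥ 8.426221/(2·0.164²) = 156.645.
The smallest integer n is 157.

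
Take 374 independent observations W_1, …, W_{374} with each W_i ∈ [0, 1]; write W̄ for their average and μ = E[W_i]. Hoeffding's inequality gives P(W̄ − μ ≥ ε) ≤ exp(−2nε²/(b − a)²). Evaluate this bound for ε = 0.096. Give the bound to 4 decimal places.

Exponent: 2nε²/(b − a)² = 2·374·0.096² / 1² = 6.89357.
Bound = exp(−6.89357) = 0.00101.

0.0010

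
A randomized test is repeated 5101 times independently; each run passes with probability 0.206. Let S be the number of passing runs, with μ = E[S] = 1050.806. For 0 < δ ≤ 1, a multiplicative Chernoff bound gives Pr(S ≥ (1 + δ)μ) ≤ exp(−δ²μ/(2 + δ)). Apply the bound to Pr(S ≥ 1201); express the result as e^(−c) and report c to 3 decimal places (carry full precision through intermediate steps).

Write 1201 = (1 + δ)μ, so δ = 1201/1050.806 − 1 = 0.1429322…
Then the exponent is δ²μ/(2 + δ) = (1201 − μ)² / (μ·(2 + δ)) = 10.017842.

10.018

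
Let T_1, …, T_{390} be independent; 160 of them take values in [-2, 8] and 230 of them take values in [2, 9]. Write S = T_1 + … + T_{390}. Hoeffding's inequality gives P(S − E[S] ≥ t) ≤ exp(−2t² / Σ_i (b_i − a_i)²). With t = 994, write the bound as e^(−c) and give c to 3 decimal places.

Σ(b_i − a_i)² = 160·10² + 230·7² = 27270.
c = 2t² / 27270 = 2·994² / 27270 = 72.4632.

72.463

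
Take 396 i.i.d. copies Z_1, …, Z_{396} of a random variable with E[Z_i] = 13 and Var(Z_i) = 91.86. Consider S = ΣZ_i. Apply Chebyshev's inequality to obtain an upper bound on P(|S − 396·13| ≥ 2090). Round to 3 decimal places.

0.008

Var(S) = n·Var(Z_i) = 396·91.86 = 36376.56.
Chebyshev: P(|S − 396·13| ≥ 2090) ≤ Var(S)/2090² = 36376.56/4368100 = 0.0083.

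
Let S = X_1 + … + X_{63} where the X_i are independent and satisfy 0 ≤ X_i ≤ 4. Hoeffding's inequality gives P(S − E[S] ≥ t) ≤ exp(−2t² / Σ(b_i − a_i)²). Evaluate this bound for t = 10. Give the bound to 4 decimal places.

Σ(b_i − a_i)² = 63·(4)² = 1008.
Exponent = 2·10²/1008 = 0.1984.
Bound = exp(−0.1984) = 0.82003.

0.8200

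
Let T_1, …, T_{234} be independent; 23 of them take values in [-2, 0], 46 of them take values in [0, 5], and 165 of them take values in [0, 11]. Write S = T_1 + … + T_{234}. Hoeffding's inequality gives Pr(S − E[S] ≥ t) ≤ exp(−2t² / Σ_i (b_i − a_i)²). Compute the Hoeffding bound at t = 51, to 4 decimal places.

0.7825

Σ(b_i − a_i)² = 23·2² + 46·5² + 165·11² = 21207.
Exponent = 2·51² / 21207 = 0.24530.
Bound = exp(−0.24530) = 0.78247.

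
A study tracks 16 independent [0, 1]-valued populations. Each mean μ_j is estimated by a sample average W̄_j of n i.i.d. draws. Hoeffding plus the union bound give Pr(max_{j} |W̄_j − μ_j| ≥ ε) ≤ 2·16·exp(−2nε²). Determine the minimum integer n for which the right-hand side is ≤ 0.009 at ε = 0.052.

1512

Need 2·16·exp(−2nε²) ≤ 0.009, i.e. exp(−2nε²) ≤ 0.009/32.
So 2nε² ≥ ln(32/0.009) = 8.176267.
Hence n ≥ 8.176267/(2·0.052²) = 1511.884.
The smallest integer n is 1512.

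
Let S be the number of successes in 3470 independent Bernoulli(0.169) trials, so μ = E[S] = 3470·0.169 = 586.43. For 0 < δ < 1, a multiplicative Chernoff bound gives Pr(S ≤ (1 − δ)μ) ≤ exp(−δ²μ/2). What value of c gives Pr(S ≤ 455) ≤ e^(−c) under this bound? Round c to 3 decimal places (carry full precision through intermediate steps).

14.728

Write 455 = (1 − δ)μ, so δ = 1 − 455/586.43 = 0.2241188…
Then the exponent is δ²μ/2 = (μ − 455)²/(2μ) = 14.727968.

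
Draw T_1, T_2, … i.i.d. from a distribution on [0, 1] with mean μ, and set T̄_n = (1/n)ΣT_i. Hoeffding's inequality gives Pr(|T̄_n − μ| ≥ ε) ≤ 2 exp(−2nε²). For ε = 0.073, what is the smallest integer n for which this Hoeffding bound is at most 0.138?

Require 2·exp(−2nε²) ≤ 0.138, i.e. 2nε² ≥ ln(2/0.138) = 2.673649.
So n ≥ 2.673649 / (2·0.073²) = 250.858.
The smallest integer n is 251.

251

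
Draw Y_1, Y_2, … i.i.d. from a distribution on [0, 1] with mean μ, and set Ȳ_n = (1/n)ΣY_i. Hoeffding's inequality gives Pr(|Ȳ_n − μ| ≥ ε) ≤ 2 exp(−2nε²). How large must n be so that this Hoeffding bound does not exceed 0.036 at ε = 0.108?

Require 2·exp(−2nε²) ≤ 0.036, i.e. 2nε² ≥ ln(2/0.036) = 4.017384.
So n ≥ 4.017384 / (2·0.108²) = 172.213.
The smallest integer n is 173.

173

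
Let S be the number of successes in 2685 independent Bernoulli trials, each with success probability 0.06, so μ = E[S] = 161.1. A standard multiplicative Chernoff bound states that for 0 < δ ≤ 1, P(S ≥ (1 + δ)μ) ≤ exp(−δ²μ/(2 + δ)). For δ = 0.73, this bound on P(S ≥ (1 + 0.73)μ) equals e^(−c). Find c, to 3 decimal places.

c = δ²μ/(2 + δ) = 0.73²·161.1/(2 + 0.73) = 31.4470.

31.447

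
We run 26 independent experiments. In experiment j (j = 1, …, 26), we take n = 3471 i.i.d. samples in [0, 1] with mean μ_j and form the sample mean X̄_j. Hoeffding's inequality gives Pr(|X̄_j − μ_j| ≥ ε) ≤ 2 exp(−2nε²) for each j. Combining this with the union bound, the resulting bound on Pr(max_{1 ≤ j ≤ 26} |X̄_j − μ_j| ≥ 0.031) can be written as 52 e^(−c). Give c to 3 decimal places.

6.671

Union bound over the 26 events: Pr(max_{1 ≤ j ≤ 26} |X̄_j − μ_j| ≥ 0.031) ≤ 26·2·exp(−2nε²) = 52 exp(−2·3471·0.031²).
So c = 2·3471·0.031² = 6.6713.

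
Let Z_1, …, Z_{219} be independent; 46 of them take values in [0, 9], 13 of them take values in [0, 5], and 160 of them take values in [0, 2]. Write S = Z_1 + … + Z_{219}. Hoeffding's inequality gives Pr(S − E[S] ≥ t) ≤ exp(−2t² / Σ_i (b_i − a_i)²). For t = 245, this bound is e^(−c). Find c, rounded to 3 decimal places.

25.592

Σ(b_i − a_i)² = 46·9² + 13·5² + 160·2² = 4691.
c = 2t² / 4691 = 2·245² / 4691 = 25.5916.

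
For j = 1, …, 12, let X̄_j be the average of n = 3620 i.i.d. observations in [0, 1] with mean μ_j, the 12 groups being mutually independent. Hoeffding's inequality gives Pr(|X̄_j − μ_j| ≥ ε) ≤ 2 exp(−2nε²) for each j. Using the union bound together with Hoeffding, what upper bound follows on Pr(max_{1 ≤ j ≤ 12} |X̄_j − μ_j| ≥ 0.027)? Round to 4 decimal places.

0.1225

Per-experiment Hoeffding bound: 2·exp(−2·3620·0.027²) = 2·exp(−5.27796) = 0.010206.
Union bound over 12 events: 12·0.010206 = 0.12247.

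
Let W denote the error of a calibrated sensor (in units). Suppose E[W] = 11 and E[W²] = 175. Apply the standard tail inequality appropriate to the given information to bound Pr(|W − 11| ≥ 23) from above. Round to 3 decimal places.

0.102

The first two moments determine the variance, so Chebyshev's inequality is the sharpest standard bound available.
Var(W) = E[W²] − (E[W])² = 175 − 121 = 54.
Chebyshev's inequality: Pr(|W − μ| ≥ t) ≤ Var(W)/t² = 54/529 = 0.1021.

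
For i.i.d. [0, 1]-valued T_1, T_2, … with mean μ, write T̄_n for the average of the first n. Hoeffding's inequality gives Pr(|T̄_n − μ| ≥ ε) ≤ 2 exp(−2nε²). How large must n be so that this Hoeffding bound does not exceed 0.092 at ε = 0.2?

39

Require 2·exp(−2nε²) ≤ 0.092, i.e. 2nε² ≥ ln(2/0.092) = 3.079114.
So n ≥ 3.079114 / (2·0.2²) = 38.489.
The smallest integer n is 39.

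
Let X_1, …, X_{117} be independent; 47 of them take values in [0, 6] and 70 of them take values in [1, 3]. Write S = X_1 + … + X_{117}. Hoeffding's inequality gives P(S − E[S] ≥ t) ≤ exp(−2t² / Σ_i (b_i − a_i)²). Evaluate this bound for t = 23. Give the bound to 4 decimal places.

Σ(b_i − a_i)² = 47·6² + 70·2² = 1972.
Exponent = 2·23² / 1972 = 0.53651.
Bound = exp(−0.53651) = 0.58478.

0.5848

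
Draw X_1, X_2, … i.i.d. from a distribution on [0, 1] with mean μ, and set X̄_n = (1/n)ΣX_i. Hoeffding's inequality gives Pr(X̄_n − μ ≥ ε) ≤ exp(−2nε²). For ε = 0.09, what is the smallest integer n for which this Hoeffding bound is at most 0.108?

138

Require exp(−2nε²) ≤ 0.108, i.e. 2nε² ≥ ln(1/0.108) = 2.225624.
So n ≥ 2.225624 / (2·0.09²) = 137.384.
The smallest integer n is 138.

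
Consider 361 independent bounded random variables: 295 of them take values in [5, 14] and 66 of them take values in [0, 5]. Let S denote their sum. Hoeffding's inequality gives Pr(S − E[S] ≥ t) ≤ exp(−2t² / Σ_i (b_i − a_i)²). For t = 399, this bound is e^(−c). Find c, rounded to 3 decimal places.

12.464

Σ(b_i − a_i)² = 295·9² + 66·5² = 25545.
c = 2t² / 25545 = 2·399² / 25545 = 12.4644.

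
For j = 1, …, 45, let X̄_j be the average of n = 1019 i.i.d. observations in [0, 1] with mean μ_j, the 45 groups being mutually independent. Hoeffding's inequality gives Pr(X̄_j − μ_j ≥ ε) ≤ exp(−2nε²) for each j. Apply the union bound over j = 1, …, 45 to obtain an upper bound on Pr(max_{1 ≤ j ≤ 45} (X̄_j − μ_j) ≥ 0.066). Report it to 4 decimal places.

Per-experiment Hoeffding bound: exp(−2·1019·0.066²) = exp(−8.87753) = 0.00013949.
Union bound over 45 events: 45·0.00013949 = 0.00628.

0.0063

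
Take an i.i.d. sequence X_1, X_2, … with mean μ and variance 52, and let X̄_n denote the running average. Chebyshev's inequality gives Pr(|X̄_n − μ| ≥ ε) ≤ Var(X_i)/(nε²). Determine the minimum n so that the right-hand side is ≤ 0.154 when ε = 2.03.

82

Require 52/(n·2.03²) ≤ 0.154, i.e. n ≥ 52/(0.154·2.03²) = 81.939.
The smallest integer n is 82.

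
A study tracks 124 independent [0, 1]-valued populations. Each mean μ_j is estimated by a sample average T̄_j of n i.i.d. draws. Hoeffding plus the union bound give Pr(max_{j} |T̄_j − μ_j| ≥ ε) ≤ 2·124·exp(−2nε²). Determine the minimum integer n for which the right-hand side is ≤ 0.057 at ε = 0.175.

Need 2·124·exp(−2nε²) ≤ 0.057, i.e. exp(−2nε²) ≤ 0.057/248.
So 2nε² ≥ ln(248/0.057) = 8.378133.
Hence n ≥ 8.378133/(2·0.175²) = 136.786.
The smallest integer n is 137.

137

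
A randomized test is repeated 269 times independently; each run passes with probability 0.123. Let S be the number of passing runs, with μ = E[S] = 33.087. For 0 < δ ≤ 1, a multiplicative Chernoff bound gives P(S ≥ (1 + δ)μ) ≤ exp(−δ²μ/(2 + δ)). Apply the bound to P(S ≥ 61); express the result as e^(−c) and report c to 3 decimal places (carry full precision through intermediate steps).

8.281

Write 61 = (1 + δ)μ, so δ = 61/33.087 − 1 = 0.8436244…
Then the exponent is δ²μ/(2 + δ) = (61 − μ)² / (μ·(2 + δ)) = 8.281012.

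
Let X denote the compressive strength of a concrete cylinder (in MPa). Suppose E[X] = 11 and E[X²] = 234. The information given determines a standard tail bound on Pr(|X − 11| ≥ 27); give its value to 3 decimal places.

0.155

The first two moments determine the variance, so Chebyshev's inequality is the sharpest standard bound available.
Var(X) = E[X²] − (E[X])² = 234 − 121 = 113.
Chebyshev's inequality: Pr(|X − μ| ≥ t) ≤ Var(X)/t² = 113/729 = 0.1550.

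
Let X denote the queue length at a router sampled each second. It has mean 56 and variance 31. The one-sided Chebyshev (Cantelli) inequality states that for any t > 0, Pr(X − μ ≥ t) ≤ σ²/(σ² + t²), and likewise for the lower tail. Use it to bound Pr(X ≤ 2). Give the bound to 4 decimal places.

0.0105

Here σ² = 31 and t = 54, so σ² + t² = 2947.
Cantelli's bound: 31/2947 = 0.0105.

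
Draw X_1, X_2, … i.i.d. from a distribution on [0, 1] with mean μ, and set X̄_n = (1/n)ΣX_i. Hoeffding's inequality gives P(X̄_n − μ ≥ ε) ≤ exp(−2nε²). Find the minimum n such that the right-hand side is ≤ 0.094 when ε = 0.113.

Require exp(−2nε²) ≤ 0.094, i.e. 2nε² ≥ ln(1/0.094) = 2.364460.
So n ≥ 2.364460 / (2·0.113²) = 92.586.
The smallest integer n is 93.

93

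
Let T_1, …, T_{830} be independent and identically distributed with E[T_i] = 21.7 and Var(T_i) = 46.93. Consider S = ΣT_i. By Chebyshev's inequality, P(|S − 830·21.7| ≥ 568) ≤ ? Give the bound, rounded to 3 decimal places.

0.121

Var(S) = n·Var(T_i) = 830·46.93 = 38951.9.
Chebyshev: P(|S − 830·21.7| ≥ 568) ≤ Var(S)/568² = 38951.9/322624 = 0.1207.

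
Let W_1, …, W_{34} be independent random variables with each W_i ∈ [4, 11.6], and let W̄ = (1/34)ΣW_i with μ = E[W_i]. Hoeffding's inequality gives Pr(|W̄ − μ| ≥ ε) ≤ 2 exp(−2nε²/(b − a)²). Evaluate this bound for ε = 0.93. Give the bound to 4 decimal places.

0.7225

Exponent: 2nε²/(b − a)² = 2·34·0.93² / 7.6² = 1.01823.
Bound = 2·exp(−1.01823) = 0.72246.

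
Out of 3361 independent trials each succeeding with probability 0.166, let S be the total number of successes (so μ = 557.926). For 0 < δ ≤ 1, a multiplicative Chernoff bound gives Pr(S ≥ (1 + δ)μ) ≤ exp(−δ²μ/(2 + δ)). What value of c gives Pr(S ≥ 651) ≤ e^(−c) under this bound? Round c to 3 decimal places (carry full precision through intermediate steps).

Write 651 = (1 + δ)μ, so δ = 651/557.926 − 1 = 0.1668214…
Then the exponent is δ²μ/(2 + δ) = (651 − μ)² / (μ·(2 + δ)) = 7.165674.

7.166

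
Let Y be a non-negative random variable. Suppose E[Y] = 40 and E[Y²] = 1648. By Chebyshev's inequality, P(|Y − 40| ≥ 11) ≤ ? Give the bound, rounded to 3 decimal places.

Var(Y) = E[Y²] − (E[Y])² = 1648 − 1600 = 48.
Chebyshev's inequality: P(|Y − μ| ≥ t) ≤ Var(Y)/t² = 48/121 = 0.3967.

0.397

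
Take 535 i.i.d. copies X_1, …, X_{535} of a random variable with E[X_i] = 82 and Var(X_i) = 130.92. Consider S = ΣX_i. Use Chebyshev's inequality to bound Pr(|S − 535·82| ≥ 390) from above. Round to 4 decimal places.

Var(S) = n·Var(X_i) = 535·130.92 = 70042.2.
Chebyshev: Pr(|S − 535·82| ≥ 390) ≤ Var(S)/390² = 70042.2/152100 = 0.4605.

0.4605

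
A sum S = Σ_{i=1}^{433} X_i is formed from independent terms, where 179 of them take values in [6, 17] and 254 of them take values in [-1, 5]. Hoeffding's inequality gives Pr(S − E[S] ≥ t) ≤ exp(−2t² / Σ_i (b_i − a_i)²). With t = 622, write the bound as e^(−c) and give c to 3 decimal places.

25.120

Σ(b_i − a_i)² = 179·11² + 254·6² = 30803.
c = 2t² / 30803 = 2·622² / 30803 = 25.1199.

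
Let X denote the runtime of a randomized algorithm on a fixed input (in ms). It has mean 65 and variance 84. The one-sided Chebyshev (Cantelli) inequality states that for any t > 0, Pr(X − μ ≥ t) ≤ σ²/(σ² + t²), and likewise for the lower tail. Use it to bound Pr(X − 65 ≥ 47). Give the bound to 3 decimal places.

Here σ² = 84 and t = 47, so σ² + t² = 2293.
Cantelli's bound: 84/2293 = 0.0366.

0.037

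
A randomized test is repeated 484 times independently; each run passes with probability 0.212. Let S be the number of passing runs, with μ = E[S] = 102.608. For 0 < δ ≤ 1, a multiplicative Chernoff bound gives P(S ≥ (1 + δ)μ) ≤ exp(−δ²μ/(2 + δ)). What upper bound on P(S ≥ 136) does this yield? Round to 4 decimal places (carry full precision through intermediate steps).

Write 136 = (1 + δ)μ, so δ = 136/102.608 − 1 = 0.3254327…
Then the exponent is δ²μ/(2 + δ) = (136 − μ)² / (μ·(2 + δ)) = 4.673044.
Bound = exp(−4.673044) = 0.00934.

0.0093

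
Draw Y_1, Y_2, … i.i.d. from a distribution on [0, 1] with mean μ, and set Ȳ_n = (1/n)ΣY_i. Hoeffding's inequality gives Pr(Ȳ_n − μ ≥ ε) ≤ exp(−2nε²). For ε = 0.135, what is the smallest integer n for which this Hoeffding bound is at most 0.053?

81

Require exp(−2nε²) ≤ 0.053, i.e. 2nε² ≥ ln(1/0.053) = 2.937463.
So n ≥ 2.937463 / (2·0.135²) = 80.589.
The smallest integer n is 81.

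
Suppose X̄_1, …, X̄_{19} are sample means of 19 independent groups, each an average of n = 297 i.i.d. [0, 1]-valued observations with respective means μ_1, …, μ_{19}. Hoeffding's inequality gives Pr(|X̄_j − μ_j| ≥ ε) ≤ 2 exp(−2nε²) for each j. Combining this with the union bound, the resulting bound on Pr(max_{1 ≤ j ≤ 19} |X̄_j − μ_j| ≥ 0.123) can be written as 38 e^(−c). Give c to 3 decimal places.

8.987

Union bound over the 19 events: Pr(max_{1 ≤ j ≤ 19} |X̄_j − μ_j| ≥ 0.123) ≤ 19·2·exp(−2nε²) = 38 exp(−2·297·0.123²).
So c = 2·297·0.123² = 8.9866.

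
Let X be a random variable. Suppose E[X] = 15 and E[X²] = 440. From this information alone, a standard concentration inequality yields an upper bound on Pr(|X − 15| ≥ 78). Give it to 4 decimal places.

0.0353

The first two moments determine the variance, so Chebyshev's inequality is the sharpest standard bound available.
Var(X) = E[X²] − (E[X])² = 440 − 225 = 215.
Chebyshev's inequality: Pr(|X − μ| ≥ t) ≤ Var(X)/t² = 215/6084 = 0.0353.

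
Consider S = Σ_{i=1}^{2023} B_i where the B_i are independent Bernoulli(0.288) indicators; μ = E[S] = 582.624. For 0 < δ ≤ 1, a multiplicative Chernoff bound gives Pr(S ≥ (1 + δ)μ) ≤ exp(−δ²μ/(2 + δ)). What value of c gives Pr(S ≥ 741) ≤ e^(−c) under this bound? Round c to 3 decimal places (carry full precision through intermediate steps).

Write 741 = (1 + δ)μ, so δ = 741/582.624 − 1 = 0.2718323…
Then the exponent is δ²μ/(2 + δ) = (741 − μ)² / (μ·(2 + δ)) = 18.950213.

18.950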